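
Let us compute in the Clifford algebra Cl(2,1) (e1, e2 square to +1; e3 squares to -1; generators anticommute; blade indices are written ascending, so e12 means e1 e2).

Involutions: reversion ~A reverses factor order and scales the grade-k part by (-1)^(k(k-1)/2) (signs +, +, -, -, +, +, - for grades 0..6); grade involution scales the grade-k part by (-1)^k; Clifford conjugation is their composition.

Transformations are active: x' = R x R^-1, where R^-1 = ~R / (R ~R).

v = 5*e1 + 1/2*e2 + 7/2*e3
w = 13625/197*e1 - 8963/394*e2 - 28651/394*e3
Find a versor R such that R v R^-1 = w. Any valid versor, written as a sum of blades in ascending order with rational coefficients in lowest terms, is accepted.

Key observation: q(v) = q(w) = 13 (sandwiches preserve the norm), so R = v + w = 14610/197*e1 - 4383/197*e2 - 13636/197*e3 works whenever it is invertible — the component of v along it is kept and (v - w)/2 reverses, sending v to w.
Answer: 14610/197*e1 - 4383/197*e2 - 13636/197*e3


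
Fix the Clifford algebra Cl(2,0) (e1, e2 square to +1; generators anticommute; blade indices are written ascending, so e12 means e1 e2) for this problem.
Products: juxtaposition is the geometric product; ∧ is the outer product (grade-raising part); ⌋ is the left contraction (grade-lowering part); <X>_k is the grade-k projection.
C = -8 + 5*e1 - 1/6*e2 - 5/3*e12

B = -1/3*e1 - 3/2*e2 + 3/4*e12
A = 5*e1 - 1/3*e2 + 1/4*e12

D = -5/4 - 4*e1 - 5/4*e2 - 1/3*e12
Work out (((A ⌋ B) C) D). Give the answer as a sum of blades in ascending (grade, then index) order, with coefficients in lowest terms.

step 1: -65/48 + 1/4*e1 + 15/4*e2
step 2: 275/24 - 121/48*e1 - 8695/288*e2 - 2381/144*e12
step 3: 96725/3456 - 27715/864*e1 - 5361/128*e2 - 7255/72*e12
Answer: 96725/3456 - 27715/864*e1 - 5361/128*e2 - 7255/72*e12


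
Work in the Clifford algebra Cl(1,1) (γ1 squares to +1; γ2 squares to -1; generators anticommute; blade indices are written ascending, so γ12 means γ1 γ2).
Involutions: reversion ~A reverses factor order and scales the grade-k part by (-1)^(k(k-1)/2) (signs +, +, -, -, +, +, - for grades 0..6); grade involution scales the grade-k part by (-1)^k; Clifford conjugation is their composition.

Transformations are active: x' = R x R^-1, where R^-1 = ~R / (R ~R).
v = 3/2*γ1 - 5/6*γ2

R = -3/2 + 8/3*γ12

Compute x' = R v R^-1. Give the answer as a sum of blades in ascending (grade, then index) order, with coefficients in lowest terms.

~R = -3/2 - 8/3*γ12, and R ~R = -175/36, so R^-1 = ~R / (-175/36).
R v = -1/36*γ1 - 11/4*γ2
Answer: -531/350*γ1 - 907/1050*γ2


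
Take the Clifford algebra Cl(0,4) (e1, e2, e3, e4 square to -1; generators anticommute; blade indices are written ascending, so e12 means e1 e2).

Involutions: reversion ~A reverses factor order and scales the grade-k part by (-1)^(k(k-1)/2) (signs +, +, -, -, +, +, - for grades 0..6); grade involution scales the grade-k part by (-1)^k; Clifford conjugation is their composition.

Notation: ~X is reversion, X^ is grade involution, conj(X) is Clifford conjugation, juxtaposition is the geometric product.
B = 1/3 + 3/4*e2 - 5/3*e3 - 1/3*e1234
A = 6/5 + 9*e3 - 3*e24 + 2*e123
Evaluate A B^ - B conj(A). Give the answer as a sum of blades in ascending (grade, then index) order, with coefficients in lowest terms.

first term: -73/5 - 9/10*e2 + 5*e3 + 19/12*e4 - 10/3*e12 - 1/2*e13 + 27/4*e23 - e24 + 2/3*e123 + 3*e124 + 5*e234 - 2/5*e1234
second term: -73/5 + 9/10*e2 - 5*e3 - 19/12*e4 + 10/3*e12 + 1/2*e13 - 27/4*e23 + e24 + 2/3*e123 + 3*e124 + 5*e234 - 2/5*e1234
Answer: -9/5*e2 + 10*e3 + 19/6*e4 - 20/3*e12 - e13 + 27/2*e23 - 2*e24


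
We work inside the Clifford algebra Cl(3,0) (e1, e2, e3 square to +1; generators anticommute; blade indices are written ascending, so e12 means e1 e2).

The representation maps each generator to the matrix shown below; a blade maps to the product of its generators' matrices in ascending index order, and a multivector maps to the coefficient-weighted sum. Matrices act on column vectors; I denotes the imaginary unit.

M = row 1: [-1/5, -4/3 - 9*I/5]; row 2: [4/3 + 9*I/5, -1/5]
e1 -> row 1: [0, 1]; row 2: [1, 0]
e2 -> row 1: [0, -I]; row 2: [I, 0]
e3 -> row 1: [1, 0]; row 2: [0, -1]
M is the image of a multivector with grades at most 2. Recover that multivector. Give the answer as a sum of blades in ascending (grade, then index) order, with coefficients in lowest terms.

Method: 1, rho(e1), rho(e2), rho(e3) form a trace-orthogonal basis of the 2x2 complex matrices (tr(X Y) = 2 if X = Y, else 0), so M = m0*1 + m1*rho(e1) + m2*rho(e2) + m3*rho(e3) with m0 = tr(M)/2 = -1/5, m1 = tr(M rho(e1))/2 = 0, m2 = tr(M rho(e2))/2 = 9/5 - 4*I/3, m3 = tr(M rho(e3))/2 = 0.
Multiplying table entries, the bivector images are rho(e12) = I*rho(e3), rho(e13) = -I*rho(e2), rho(e23) = I*rho(e1); with real blade coefficients the real parts of m0..m3 are the coefficients of 1, e1, e2, e3 and the imaginary parts give the bivectors (e23: Im m1, e13: -Im m2, e12: Im m3).
Answer: -1/5 + 9/5*e2 + 4/3*e13


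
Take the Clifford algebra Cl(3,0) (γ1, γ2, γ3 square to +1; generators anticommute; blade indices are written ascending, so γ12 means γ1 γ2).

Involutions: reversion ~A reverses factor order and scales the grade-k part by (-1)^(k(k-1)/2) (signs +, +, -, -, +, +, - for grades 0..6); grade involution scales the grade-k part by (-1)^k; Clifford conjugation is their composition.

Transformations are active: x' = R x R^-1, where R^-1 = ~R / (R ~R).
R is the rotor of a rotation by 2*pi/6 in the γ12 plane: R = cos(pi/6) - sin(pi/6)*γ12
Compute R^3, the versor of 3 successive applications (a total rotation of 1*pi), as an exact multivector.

Rotor phase runs at HALF the rotation angle; powers of one rotor simply add phase, so after 3 steps in γ12 the phase is 3*pi/6 = pi/2 and R^3 = cos(pi/2) - sin(pi/2)*γ12.
cos(pi/2) = 0 and sin(pi/2) = 1, so R^3 = -γ12. The net rotation is 1*pi; the rotor keeps the half-angle phase exactly.
Answer: -γ12


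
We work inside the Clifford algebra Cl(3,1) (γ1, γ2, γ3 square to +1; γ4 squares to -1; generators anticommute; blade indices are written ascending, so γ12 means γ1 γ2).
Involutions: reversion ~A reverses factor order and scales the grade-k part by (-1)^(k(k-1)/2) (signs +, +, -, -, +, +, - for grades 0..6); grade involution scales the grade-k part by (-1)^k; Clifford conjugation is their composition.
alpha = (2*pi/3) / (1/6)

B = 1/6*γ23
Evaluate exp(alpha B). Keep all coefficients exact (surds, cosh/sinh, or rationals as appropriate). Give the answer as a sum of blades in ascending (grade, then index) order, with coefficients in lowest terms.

B^2 = (1/6)^2*(γ23)^2 = 1/36*(-1) = -1/36 (a basis 2-blade squares to minus the product of its generators' squares).
B^2 = -1/36 — circular case — the even/odd split gives cos and sin: l = 1/6, alpha*l = 2*pi/3, so exp(alpha B) = cos(2*pi/3) + (sin(2*pi/3)/(1/6))*B = -1/2 + (3*sqrt(3))*B.
Answer: -1/2 + sqrt(3)/2*γ23


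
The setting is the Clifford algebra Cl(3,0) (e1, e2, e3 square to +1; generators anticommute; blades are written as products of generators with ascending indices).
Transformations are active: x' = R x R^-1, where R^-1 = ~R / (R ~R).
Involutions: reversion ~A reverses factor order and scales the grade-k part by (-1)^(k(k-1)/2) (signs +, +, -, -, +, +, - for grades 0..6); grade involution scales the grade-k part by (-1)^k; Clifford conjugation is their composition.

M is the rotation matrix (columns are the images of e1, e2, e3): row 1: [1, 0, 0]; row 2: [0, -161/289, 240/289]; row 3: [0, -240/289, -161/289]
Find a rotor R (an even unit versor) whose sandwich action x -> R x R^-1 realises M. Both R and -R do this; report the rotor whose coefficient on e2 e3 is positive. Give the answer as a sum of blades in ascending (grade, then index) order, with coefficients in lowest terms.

Method: write R = a + b12*e1 e2 + b13*e1 e3 + b23*e2 e3 with a^2 + b12^2 + b13^2 + b23^2 = 1 (so R^-1 = ~R). Expanding the columns R e_j ~R gives tr M = 4a^2 - 1 and, from the antisymmetric part, M21 - M12 = -4a*b12, M13 - M31 = 4a*b13, M32 - M23 = -4a*b23.
Here tr M = -33/289, so a^2 = (1 + tr M)/4 = 64/289 and a = ±8/17. Taking a = 8/17: M21 - M12 = 0, M13 - M31 = 0, M32 - M23 = -480/289, giving b12 = 0, b13 = 0, b23 = 15/17, i.e. R = 8/17 + 15/17*e2 e3.
Its e2 e3 coefficient is already positive.
Answer: 8/17 + 15/17*e2 e3. Recall the cover is two-to-one: with M of trace -33/289, both preimages act alike, and the stated e2 e3 sign chooses the sheet.


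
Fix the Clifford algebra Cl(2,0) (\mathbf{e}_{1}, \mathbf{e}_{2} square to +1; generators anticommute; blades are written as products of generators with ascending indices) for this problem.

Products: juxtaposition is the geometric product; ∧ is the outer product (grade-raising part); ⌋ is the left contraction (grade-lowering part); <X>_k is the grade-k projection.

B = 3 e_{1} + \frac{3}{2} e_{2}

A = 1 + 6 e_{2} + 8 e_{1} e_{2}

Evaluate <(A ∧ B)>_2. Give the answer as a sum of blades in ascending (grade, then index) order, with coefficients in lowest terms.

step 1: 3 e_{1} + \frac{3}{2} e_{2} - 18 e_{1} e_{2}
step 2: -18 e_{1} e_{2}
Answer: -18 e_{1} e_{2}


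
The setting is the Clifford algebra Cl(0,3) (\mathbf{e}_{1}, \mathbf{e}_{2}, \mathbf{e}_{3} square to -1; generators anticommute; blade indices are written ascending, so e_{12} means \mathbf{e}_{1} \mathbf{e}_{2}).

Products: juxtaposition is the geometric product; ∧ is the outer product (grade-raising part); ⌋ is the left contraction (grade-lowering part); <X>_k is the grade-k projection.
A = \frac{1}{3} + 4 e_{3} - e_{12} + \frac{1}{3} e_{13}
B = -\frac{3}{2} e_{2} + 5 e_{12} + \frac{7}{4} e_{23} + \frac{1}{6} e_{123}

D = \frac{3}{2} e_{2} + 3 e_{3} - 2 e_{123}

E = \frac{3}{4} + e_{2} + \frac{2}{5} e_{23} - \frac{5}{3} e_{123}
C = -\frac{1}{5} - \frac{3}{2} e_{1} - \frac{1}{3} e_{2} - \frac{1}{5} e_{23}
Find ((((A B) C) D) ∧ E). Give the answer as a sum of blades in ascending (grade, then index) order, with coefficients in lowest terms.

step 1: 5 - \frac{3}{2} e_{1} + \frac{59}{9} e_{2} + \frac{1}{6} e_{3} + \frac{19}{12} e_{12} + \frac{7}{4} e_{13} + \frac{59}{12} e_{23} + \frac{185}{9} e_{123}
step 2: -\frac{11}{135} - \frac{461}{180} e_{1} - \frac{1939}{360} e_{2} - \frac{215}{72} e_{3} + \frac{29}{3} e_{12} - \frac{3583}{540} e_{13} + \frac{5203}{180} e_{23} - \frac{3817}{360} e_{123}
step 3: \frac{5507}{144} + \frac{3793}{60} e_{1} - \frac{39727}{540} e_{2} + \frac{22481}{360} e_{3} + \frac{3959}{180} e_{12} - \frac{9227}{720} e_{13} - \frac{12097}{720} e_{23} + \frac{8449}{216} e_{123}
step 4: \frac{5507}{192} + \frac{3793}{80} e_{1} - \frac{254}{15} e_{2} + \frac{22481}{480} e_{3} + \frac{6377}{80} e_{12} - \frac{9227}{960} e_{13} - \frac{57361}{960} e_{23} + \frac{79927}{21600} e_{123}
Answer: \frac{5507}{192} + \frac{3793}{80} e_{1} - \frac{254}{15} e_{2} + \frac{22481}{480} e_{3} + \frac{6377}{80} e_{12} - \frac{9227}{960} e_{13} - \frac{57361}{960} e_{23} + \frac{79927}{21600} e_{123}


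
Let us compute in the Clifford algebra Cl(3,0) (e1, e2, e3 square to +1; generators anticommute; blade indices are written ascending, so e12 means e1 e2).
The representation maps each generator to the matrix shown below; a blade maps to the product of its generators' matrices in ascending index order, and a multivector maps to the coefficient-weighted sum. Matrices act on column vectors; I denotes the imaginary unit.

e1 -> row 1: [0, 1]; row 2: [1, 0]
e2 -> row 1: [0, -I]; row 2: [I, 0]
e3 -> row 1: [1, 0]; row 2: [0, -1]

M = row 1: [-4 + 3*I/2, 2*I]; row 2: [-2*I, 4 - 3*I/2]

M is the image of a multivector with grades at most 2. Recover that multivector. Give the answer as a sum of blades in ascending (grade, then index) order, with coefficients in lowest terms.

Method: 1, rho(e1), rho(e2), rho(e3) form a trace-orthogonal basis of the 2x2 complex matrices (tr(X Y) = 2 if X = Y, else 0), so M = m0*1 + m1*rho(e1) + m2*rho(e2) + m3*rho(e3) with m0 = tr(M)/2 = 0, m1 = tr(M rho(e1))/2 = 0, m2 = tr(M rho(e2))/2 = -2, m3 = tr(M rho(e3))/2 = -4 + 3*I/2.
Multiplying table entries, the bivector images are rho(e12) = I*rho(e3), rho(e13) = -I*rho(e2), rho(e23) = I*rho(e1); with real blade coefficients the real parts of m0..m3 are the coefficients of 1, e1, e2, e3 and the imaginary parts give the bivectors (e23: Im m1, e13: -Im m2, e12: Im m3).
Answer: -2*e2 - 4*e3 + 3/2*e12


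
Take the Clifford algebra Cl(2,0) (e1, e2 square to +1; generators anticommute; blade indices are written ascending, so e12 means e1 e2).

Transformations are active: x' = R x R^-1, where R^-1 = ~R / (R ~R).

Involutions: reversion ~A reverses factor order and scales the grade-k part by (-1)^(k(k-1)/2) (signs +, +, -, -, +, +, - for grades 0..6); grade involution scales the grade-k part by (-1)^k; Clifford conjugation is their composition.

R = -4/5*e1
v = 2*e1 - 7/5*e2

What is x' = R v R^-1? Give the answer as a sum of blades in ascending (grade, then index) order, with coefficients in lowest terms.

~R = -4/5*e1, and R ~R = 16/25, so R^-1 = ~R / (16/25).
R v = -8/5 + 28/25*e12
Answer: 2*e1 + 7/5*e2


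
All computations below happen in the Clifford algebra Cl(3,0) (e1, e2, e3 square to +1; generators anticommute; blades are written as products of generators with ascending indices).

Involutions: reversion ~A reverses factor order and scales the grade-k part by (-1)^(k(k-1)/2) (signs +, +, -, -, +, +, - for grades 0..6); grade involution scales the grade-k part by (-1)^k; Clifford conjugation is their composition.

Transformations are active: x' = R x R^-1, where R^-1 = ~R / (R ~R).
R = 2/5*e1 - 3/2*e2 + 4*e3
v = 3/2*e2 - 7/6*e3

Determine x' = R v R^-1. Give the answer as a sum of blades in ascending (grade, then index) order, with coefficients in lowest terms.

~R = 2/5*e1 - 3/2*e2 + 4*e3, and R ~R = 1841/100, so R^-1 = ~R / (1841/100).
R v = -83/12 + 3/5*e1 e2 - 7/15*e1 e3 - 17/4*e2 e3
Answer: -1660/5523*e1 - 1373/3682*e2 - 6771/3682*e3


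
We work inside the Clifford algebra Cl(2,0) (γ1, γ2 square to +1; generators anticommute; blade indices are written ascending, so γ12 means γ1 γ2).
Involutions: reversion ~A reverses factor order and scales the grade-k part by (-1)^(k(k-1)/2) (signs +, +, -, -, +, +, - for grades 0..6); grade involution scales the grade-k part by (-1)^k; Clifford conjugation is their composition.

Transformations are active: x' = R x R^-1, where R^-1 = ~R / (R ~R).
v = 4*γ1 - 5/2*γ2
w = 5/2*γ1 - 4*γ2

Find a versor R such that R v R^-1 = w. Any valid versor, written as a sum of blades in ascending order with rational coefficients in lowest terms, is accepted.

Construction: equal norms (both 89/4) license R = v + w = 13/2*γ1 - 13/2*γ2 — nothing changes along that direction, while (v - w)/2 changes sign, so v maps onto w.
Answer: 13/2*γ1 - 13/2*γ2


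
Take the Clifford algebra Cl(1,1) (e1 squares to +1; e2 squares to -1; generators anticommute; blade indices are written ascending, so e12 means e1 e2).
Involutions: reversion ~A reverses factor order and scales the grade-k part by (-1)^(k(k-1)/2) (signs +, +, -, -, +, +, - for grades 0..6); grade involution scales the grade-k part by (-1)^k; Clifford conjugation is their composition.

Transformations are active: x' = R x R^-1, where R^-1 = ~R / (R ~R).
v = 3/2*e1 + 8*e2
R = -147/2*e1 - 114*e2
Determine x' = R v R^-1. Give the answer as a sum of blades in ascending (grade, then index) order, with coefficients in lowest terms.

~R = -147/2*e1 - 114*e2, and R ~R = -30375/4, so R^-1 = ~R / (-30375/4).
R v = 3207/4 - 417*e12
Answer: 94637/6750*e1 + 54244/3375*e2


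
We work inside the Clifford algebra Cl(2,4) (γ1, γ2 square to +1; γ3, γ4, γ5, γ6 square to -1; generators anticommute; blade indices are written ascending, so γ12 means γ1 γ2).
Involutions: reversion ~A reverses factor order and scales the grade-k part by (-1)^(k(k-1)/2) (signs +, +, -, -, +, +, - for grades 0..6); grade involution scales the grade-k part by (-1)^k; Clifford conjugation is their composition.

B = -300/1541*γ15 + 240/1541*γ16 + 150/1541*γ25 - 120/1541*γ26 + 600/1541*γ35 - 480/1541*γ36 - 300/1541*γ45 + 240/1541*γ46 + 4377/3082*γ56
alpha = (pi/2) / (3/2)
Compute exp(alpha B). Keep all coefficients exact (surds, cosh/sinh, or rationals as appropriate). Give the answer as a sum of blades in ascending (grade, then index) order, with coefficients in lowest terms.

B^2 term by term: the squares give (-300/1541)^2*(γ15)^2 + (240/1541)^2*(γ16)^2 + (150/1541)^2*(γ25)^2 + (-120/1541)^2*(γ26)^2 + (600/1541)^2*(γ35)^2 + (-480/1541)^2*(γ36)^2 + (-300/1541)^2*(γ45)^2 + (240/1541)^2*(γ46)^2 + (4377/3082)^2*(γ56)^2 = 90000/2374681*(+1) + 57600/2374681*(+1) + 22500/2374681*(+1) + 14400/2374681*(+1) + 360000/2374681*(-1) + 230400/2374681*(-1) + 90000/2374681*(-1) + 57600/2374681*(-1) + 19158129/9498724*(-1) = -9/4 (each basis 2-blade squares to minus the product of its generators' squares); cross terms between blades sharing an index anticommute and cancel; the commuting (index-disjoint) pairs give grade-4 terms 2*c*c'*(blade product), which cancel blade by blade — γ1256: -72000/2374681 + 72000/2374681 = 0; γ1356: -288000/2374681 + 288000/2374681 = 0; γ1456: 144000/2374681 - 144000/2374681 = 0; γ2356: 144000/2374681 - 144000/2374681 = 0; γ2456: -72000/2374681 + 72000/2374681 = 0; γ3456: -288000/2374681 + 288000/2374681 = 0 — confirming B is simple. So B^2 = -9/4.
B^2 = -9/4 — the series telescopes trigonometrically here: l = 3/2, alpha*l = pi/2, so exp(alpha B) = cos(pi/2) + (sin(pi/2)/(3/2))*B = 0 + (2/3)*B.
Answer: -200/1541*γ15 + 160/1541*γ16 + 100/1541*γ25 - 80/1541*γ26 + 400/1541*γ35 - 320/1541*γ36 - 200/1541*γ45 + 160/1541*γ46 + 1459/1541*γ56


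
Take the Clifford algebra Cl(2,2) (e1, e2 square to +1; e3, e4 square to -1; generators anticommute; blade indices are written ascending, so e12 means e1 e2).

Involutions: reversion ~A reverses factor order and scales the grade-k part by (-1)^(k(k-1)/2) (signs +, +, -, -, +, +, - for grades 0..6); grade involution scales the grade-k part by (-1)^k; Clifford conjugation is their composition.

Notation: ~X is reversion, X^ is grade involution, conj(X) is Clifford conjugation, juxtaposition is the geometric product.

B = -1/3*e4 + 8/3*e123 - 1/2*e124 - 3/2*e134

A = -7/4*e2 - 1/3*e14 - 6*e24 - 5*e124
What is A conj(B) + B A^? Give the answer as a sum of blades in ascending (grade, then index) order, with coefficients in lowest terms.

first term: 5/2 + 28/9*e1 + 11/6*e2 - 1/2*e3 + 5/3*e12 + 14/3*e13 - 7/8*e14 + 15/2*e23 - 7/12*e24 - 40/3*e34 + 9*e123 - 16*e134 + 8/9*e234 - 21/8*e1234
second term: -5/2 + 28/9*e1 + 11/6*e2 - 1/2*e3 + 5/3*e12 - 14/3*e13 + 7/8*e14 + 15/2*e23 + 7/12*e24 - 40/3*e34 - 9*e123 + 16*e134 - 8/9*e234 - 21/8*e1234
Answer: 56/9*e1 + 11/3*e2 - e3 + 10/3*e12 + 15*e23 - 80/3*e34 - 21/4*e1234


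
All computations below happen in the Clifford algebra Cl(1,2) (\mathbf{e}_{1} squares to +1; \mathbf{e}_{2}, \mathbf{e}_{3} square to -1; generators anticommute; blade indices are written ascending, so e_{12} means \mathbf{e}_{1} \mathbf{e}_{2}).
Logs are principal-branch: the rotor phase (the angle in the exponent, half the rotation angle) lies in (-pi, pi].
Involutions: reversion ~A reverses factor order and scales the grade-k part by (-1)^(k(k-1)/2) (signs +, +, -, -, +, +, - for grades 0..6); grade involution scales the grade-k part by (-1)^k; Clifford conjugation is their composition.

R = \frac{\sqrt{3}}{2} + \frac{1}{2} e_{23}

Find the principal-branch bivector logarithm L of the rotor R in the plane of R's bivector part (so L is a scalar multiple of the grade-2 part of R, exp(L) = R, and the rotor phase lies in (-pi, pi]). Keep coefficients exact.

The scalar part of R is \frac{\sqrt{3}}{2}, which pins the rotor phase on the principal branch; dividing the bivector part by the sine of that phase recovers the unit plane, and L is the phase times that plane.
Concretely: cos(phase) = \frac{\sqrt{3}}{2} gives phase = ±\frac{\pi}{6}, and since phase/sin(phase) is even the sign is immaterial: L = (phase/sin(phase)) * <R>_2 = (\frac{\pi}{3}) * <R>_2.
Answer: \frac{\pi}{6} e_{23}


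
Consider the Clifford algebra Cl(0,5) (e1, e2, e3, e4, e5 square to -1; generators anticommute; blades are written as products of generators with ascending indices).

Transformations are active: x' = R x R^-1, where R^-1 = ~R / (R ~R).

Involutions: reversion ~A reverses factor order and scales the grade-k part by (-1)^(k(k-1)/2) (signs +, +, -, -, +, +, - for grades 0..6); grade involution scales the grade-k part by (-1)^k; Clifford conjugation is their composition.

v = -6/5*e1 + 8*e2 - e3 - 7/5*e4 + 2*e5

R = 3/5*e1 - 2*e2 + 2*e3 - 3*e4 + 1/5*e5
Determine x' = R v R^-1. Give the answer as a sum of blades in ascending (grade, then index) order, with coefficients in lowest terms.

~R = 3/5*e1 - 2*e2 + 2*e3 - 3*e4 + 1/5*e5, and R ~R = -87/5, so R^-1 = ~R / (-87/5).
R v = 353/25 + 12/5*e1 e2 + 9/5*e1 e3 - 111/25*e1 e4 + 36/25*e1 e5 - 14*e2 e3 + 134/5*e2 e4 - 28/5*e2 e5 - 29/5*e3 e4 + 21/5*e3 e5 - 143/25*e4 e5
Answer: 164/725*e1 - 2068/435*e2 - 977/435*e3 + 909/145*e4 - 5056/2175*e5


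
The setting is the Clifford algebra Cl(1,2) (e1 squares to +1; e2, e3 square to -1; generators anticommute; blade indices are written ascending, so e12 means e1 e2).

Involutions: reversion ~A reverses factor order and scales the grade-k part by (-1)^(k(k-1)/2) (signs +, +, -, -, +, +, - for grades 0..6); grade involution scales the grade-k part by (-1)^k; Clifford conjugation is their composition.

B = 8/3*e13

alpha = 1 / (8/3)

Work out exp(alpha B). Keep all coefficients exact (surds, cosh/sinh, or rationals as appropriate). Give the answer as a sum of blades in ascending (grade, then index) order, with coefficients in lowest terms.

B^2 = (8/3)^2*(e13)^2 = 64/9*(+1) = 64/9 (a basis 2-blade squares to minus the product of its generators' squares).
B^2 = 64/9 — the positive square puts this in the hyperbolic regime; l = 8/3, alpha*l = 1, so exp(alpha B) = cosh(1) + (sinh(1)/(8/3))*B = cosh(1) + (3*sinh(1)/8)*B.
Answer: cosh(1) + sinh(1)*e13


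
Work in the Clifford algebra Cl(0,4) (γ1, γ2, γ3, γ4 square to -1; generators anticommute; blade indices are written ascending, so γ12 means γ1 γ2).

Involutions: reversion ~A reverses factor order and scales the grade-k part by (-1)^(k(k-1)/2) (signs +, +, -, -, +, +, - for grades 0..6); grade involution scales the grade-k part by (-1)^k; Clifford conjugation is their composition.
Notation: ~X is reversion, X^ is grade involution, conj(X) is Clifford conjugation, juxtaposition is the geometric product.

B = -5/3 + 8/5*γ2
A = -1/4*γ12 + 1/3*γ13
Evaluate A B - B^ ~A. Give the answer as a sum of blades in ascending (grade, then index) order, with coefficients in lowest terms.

first term: 2/5*γ1 + 5/12*γ12 - 5/9*γ13 - 8/15*γ123
second term: -2/5*γ1 - 5/12*γ12 + 5/9*γ13 - 8/15*γ123
Answer: 4/5*γ1 + 5/6*γ12 - 10/9*γ13


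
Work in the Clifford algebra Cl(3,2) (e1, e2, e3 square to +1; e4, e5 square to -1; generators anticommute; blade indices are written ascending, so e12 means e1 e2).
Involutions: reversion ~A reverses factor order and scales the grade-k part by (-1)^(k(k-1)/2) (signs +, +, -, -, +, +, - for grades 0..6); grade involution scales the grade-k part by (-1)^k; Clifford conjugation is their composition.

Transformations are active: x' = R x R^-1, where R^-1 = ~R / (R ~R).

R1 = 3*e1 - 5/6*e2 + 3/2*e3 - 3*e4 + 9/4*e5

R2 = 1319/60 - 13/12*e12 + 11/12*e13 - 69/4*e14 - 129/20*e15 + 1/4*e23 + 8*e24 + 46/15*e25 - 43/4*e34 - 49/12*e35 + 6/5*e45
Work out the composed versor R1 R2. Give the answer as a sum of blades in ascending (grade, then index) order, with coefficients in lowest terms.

Distribute over the terms of R1 (each basis-blade product reordered to ascending indices, repeated generators contracted through their squares):
(3*e1) R2 = 1319/20*e1 - 13/4*e2 + 11/4*e3 - 207/4*e4 - 387/20*e5 + 3/4*e123 + 24*e124 + 46/5*e125 - 129/4*e134 - 49/4*e135 + 18/5*e145
(-5/6*e2) R2 = -65/72*e1 - 1319/72*e2 - 5/24*e3 - 20/3*e4 - 23/9*e5 + 55/72*e123 - 115/8*e124 - 43/8*e125 + 215/24*e234 + 245/72*e235 - e245
(3/2*e3) R2 = -11/8*e1 - 3/8*e2 + 1319/40*e3 - 129/8*e4 - 49/8*e5 - 13/8*e123 + 207/8*e134 + 387/40*e135 - 12*e234 - 23/5*e235 + 9/5*e345
(-3*e4) R2 = 207/4*e1 - 24*e2 + 129/4*e3 - 1319/20*e4 + 18/5*e5 + 13/4*e124 - 11/4*e134 - 387/20*e145 - 3/4*e234 + 46/5*e245 - 49/4*e345
(9/4*e5) R2 = -1161/80*e1 + 69/10*e2 - 147/16*e3 + 27/10*e4 + 3957/80*e5 - 39/16*e125 + 33/16*e135 - 621/16*e145 + 9/16*e235 + 18*e245 - 387/16*e345
Summing the partial products and collecting blades:
Answer: 14531/144*e1 - 1757/45*e2 + 14059/240*e3 - 3307/24*e4 + 18023/720*e5 - 1/9*e123 + 103/8*e124 + 111/80*e125 - 73/8*e134 - 41/80*e135 - 873/16*e145 - 91/24*e234 - 457/720*e235 + 131/5*e245 - 2771/80*e345


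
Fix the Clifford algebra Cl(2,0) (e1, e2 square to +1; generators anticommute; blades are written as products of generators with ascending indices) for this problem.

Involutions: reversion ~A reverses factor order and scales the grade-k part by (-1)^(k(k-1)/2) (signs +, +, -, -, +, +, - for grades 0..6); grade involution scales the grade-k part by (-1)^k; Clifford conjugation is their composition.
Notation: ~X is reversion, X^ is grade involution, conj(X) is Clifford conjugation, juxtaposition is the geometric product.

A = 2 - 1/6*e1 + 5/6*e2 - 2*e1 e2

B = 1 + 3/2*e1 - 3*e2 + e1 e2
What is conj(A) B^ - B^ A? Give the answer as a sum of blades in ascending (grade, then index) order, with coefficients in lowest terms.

first term: -11/4 + 4*e1 + 25/3*e2 + 13/4*e1 e2
second term: 27/4 + 11/3*e1 + 10*e2 - 3/4*e1 e2
Answer: -19/2 + 1/3*e1 - 5/3*e2 + 4*e1 e2


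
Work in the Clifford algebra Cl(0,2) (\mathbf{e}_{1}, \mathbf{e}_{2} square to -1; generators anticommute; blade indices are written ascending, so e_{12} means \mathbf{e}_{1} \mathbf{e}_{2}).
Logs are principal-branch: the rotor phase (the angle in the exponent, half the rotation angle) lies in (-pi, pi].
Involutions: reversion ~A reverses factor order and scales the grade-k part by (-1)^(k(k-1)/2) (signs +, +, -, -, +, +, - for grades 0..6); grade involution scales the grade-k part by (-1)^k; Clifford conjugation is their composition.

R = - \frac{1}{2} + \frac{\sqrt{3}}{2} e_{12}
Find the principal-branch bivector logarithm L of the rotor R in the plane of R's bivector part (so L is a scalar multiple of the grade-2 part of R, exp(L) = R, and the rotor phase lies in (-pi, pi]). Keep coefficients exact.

The scalar part of R is - \frac{1}{2}, so the principal-branch rotor phase is pinned; divide the bivector part by its sine to get the unit plane — L is the phase times that plane.
Concretely: cos(phase) = - \frac{1}{2} gives phase = ±\frac{2 \pi}{3}, and since phase/sin(phase) is even the sign is immaterial: L = (phase/sin(phase)) * <R>_2 = (\frac{4 \sqrt{3} \pi}{9}) * <R>_2.
Answer: \frac{2 \pi}{3} e_{12}


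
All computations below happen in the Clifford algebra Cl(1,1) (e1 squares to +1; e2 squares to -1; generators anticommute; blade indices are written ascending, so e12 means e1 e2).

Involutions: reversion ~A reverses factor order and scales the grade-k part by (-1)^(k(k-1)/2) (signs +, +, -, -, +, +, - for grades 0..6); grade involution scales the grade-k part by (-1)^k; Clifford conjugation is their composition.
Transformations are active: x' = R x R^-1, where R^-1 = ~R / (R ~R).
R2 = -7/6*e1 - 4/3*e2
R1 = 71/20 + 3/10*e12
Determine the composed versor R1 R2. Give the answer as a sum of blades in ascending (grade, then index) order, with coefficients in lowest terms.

Distribute over the terms of R1 (each basis-blade product reordered to ascending indices, repeated generators contracted through their squares):
(71/20) R2 = -497/120*e1 - 71/15*e2
(3/10*e12) R2 = 2/5*e1 + 7/20*e2
Summing the partial products and collecting blades:
Answer: -449/120*e1 - 263/60*e2


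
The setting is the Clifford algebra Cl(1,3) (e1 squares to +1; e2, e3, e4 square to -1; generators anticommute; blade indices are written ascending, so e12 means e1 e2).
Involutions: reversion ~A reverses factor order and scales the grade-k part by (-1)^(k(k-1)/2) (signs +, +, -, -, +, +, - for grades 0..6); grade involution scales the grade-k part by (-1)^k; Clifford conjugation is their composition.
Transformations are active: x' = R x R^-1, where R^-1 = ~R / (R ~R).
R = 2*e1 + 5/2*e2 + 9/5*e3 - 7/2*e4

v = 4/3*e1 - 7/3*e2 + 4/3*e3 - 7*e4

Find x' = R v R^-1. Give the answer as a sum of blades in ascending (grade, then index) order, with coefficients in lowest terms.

~R = 2*e1 + 5/2*e2 + 9/5*e3 - 7/2*e4, and R ~R = -887/50, so R^-1 = ~R / (-887/50).
R v = -92/5 - 8*e12 + 4/15*e13 - 28/3*e14 + 113/15*e23 - 77/3*e24 - 119/15*e34
Answer: 7492/2661*e1 + 20009/2661*e2 + 6388/2661*e3 - 231/887*e4


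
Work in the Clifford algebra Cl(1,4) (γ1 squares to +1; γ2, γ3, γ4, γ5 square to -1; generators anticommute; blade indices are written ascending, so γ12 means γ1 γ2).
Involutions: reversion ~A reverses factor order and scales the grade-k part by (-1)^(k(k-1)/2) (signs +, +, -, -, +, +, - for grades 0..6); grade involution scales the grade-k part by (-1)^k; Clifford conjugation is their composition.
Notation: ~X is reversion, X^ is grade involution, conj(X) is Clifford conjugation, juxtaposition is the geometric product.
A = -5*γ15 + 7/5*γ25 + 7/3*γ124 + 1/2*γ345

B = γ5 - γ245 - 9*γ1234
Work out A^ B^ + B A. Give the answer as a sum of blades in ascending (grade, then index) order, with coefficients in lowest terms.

first term: -5*γ1 + 7/5*γ2 + 21*γ3 + 7/5*γ4 + 7/3*γ15 - 1/2*γ23 - 1/2*γ34 + 5*γ124 - 9/2*γ125 + 7/3*γ1245 - 63/5*γ1345 + 45*γ2345
second term: -5*γ1 + 7/5*γ2 + 21*γ3 - 7/5*γ4 - 7/3*γ15 + 1/2*γ23 - 1/2*γ34 + 5*γ124 + 9/2*γ125 - 7/3*γ1245 + 63/5*γ1345 - 45*γ2345
Answer: -10*γ1 + 14/5*γ2 + 42*γ3 - γ34 + 10*γ124


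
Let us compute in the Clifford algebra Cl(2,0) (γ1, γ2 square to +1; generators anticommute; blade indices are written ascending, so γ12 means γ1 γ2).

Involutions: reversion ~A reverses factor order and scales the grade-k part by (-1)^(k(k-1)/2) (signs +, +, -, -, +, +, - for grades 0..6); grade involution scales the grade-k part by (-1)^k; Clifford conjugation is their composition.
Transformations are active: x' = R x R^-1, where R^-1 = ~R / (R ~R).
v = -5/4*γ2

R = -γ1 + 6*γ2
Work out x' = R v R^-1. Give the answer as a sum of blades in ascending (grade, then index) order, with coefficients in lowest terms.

~R = -γ1 + 6*γ2, and R ~R = 37, so R^-1 = ~R / (37).
R v = -15/2 + 5/4*γ12
Answer: 15/37*γ1 - 175/148*γ2


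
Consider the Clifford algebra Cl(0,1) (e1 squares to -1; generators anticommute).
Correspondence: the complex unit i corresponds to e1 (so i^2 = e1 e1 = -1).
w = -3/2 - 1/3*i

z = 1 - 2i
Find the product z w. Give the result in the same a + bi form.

In blades: z = 1 - 2*e1, w = -3/2 - 1/3*e1.
Distribute z over w term by term (generator squares from the signature, products reordered to ascending indices): (1)*w = -3/2 - 1/3*e1; (-2*e1)*w = -2/3 + 3*e1.
Sum: -13/6 + 8/3*e1; translating back through the correspondence:
Answer: -13/6 + 8/3*i


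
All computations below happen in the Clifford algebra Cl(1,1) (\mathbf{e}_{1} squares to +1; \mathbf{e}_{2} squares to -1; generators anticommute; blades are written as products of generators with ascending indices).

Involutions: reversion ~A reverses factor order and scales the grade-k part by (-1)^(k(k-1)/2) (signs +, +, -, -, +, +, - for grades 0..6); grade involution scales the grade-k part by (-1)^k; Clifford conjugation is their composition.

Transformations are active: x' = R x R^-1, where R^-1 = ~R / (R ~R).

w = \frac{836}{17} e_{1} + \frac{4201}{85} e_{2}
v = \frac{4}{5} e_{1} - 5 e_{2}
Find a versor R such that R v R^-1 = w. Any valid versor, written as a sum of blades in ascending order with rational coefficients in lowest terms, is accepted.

Since q(v) = q(w) = -\frac{609}{25}, the sum R = v + w = \frac{4248}{85} e_{1} + \frac{3776}{85} e_{2} does the job whenever invertible.
Answer: \frac{4248}{85} e_{1} + \frac{3776}{85} e_{2}


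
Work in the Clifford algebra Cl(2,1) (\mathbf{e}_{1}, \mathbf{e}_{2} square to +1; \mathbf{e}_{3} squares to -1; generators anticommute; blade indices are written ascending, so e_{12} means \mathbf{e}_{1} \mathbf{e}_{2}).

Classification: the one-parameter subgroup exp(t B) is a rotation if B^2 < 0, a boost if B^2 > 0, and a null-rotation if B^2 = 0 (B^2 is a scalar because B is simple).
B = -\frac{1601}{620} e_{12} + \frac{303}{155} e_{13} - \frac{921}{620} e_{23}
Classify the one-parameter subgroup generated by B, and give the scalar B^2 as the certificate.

B^2 term by term: the squares give (-\frac{1601}{620})^2*(e_{12})^2 + (\frac{303}{155})^2*(e_{13})^2 + (-\frac{921}{620})^2*(e_{23})^2 = \frac{2563201}{384400}*(-1) + \frac{91809}{24025}*(+1) + \frac{848241}{384400}*(+1) = -\frac{16}{25} (each basis 2-blade squares to minus the product of its generators' squares); cross terms between blades sharing an index anticommute and cancel. So B^2 = -\frac{16}{25}.
Answer: rotation, certificate B^2 = -\frac{16}{25}. The class reads off the invariant scalar -\frac{16}{25} directly.


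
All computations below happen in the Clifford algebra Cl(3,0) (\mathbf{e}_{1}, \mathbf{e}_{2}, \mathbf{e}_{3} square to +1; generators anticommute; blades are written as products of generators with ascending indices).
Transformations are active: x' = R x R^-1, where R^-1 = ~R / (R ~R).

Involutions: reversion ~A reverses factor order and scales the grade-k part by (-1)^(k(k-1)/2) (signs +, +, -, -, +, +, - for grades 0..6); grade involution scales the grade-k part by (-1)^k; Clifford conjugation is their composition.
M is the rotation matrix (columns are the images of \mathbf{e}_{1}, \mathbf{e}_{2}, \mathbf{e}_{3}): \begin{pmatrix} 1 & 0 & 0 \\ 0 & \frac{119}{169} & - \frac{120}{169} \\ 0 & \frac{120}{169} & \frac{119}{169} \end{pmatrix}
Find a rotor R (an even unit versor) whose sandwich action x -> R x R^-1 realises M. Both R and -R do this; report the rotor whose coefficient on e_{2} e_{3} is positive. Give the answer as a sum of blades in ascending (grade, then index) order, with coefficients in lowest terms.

Method: write R = a + b12*e_{1} e_{2} + b13*e_{1} e_{3} + b23*e_{2} e_{3} with a^2 + b12^2 + b13^2 + b23^2 = 1 (so R^-1 = ~R). Expanding the columns R e_j ~R gives tr M = 4a^2 - 1 and, from the antisymmetric part, M21 - M12 = -4a*b12, M13 - M31 = 4a*b13, M32 - M23 = -4a*b23.
Here tr M = \frac{407}{169}, so a^2 = (1 + tr M)/4 = \frac{144}{169} and a = ±\frac{12}{13}. Taking a = \frac{12}{13}: M21 - M12 = 0, M13 - M31 = 0, M32 - M23 = \frac{240}{169}, giving b12 = 0, b13 = 0, b23 = -\frac{5}{13}, i.e. R = \frac{12}{13} - \frac{5}{13} e_{2} e_{3}.
Its e_{2} e_{3} coefficient is negative, so report the other preimage -R.
Answer: -\frac{12}{13} + \frac{5}{13} e_{2} e_{3}. Sheet selection: the two-to-one cover makes ±R indistinguishable at the matrix level (trace \frac{407}{169}), so uniqueness comes from the required sign on e_{2} e_{3}.


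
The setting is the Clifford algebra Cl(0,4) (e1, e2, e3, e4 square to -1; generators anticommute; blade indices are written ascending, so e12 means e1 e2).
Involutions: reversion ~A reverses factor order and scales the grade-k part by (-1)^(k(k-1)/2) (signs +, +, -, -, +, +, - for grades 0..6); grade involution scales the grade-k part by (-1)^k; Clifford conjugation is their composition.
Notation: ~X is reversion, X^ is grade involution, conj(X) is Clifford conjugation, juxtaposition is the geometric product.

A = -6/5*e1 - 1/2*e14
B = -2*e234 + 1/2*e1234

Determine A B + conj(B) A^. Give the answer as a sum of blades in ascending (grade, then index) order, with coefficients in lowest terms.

first term: 1/4*e23 - e123 + 3/5*e234 + 12/5*e1234
second term: 1/4*e23 + e123 + 3/5*e234 + 12/5*e1234
Answer: 1/2*e23 + 6/5*e234 + 24/5*e1234


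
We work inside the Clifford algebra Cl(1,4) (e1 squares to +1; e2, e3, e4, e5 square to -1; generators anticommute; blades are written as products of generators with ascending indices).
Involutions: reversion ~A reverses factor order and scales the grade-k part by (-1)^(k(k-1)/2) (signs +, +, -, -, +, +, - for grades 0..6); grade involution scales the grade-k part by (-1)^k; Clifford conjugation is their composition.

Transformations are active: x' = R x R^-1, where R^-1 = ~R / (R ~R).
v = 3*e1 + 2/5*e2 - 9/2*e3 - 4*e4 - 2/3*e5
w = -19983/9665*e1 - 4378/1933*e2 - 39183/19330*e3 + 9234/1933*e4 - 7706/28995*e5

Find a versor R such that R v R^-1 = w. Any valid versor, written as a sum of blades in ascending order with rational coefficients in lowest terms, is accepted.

Reasoning: v^2 = w^2 = -25069/900 since conjugation preserves the quadratic form; R = v + w = 9012/9665*e1 - 18024/9665*e2 - 63084/9665*e3 + 1502/1933*e4 - 9012/9665*e5 is then valid when invertible, keeping its own part and reversing (v - w)/2.
Answer: 9012/9665*e1 - 18024/9665*e2 - 63084/9665*e3 + 1502/1933*e4 - 9012/9665*e5


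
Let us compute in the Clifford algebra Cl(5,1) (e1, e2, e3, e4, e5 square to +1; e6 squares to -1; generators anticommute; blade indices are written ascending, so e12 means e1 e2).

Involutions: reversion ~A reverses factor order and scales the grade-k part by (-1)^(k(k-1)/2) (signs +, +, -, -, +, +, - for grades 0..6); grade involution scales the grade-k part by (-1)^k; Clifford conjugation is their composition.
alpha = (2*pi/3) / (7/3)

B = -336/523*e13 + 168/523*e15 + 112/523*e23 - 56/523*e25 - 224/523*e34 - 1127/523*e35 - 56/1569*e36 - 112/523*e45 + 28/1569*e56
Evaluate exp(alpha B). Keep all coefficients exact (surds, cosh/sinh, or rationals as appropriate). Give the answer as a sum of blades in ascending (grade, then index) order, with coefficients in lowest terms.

B^2 term by term: the squares give (-336/523)^2*(e13)^2 + (168/523)^2*(e15)^2 + (112/523)^2*(e23)^2 + (-56/523)^2*(e25)^2 + (-224/523)^2*(e34)^2 + (-1127/523)^2*(e35)^2 + (-56/1569)^2*(e36)^2 + (-112/523)^2*(e45)^2 + (28/1569)^2*(e56)^2 = 112896/273529*(-1) + 28224/273529*(-1) + 12544/273529*(-1) + 3136/273529*(-1) + 50176/273529*(-1) + 1270129/273529*(-1) + 3136/2461761*(+1) + 12544/273529*(-1) + 784/2461761*(+1) = -49/9 (each basis 2-blade squares to minus the product of its generators' squares); cross terms between blades sharing an index anticommute and cancel; the commuting (index-disjoint) pairs give grade-4 terms 2*c*c'*(blade product), which cancel blade by blade — e1235: -37632/273529 + 37632/273529 = 0; e1345: 75264/273529 - 75264/273529 = 0; e1356: -6272/273529 + 6272/273529 = 0; e2345: -25088/273529 + 25088/273529 = 0; e2356: 6272/820587 - 6272/820587 = 0; e3456: -12544/820587 + 12544/820587 = 0 — confirming B is simple. So B^2 = -49/9.
B^2 = -49/9 — since the square is negative, the closed form is circular: l = 7/3, alpha*l = 2*pi/3, so exp(alpha B) = cos(2*pi/3) + (sin(2*pi/3)/(7/3))*B = -1/2 + (3*sqrt(3)/14)*B.
Answer: -1/2 - 72*sqrt(3)/523*e13 + 36*sqrt(3)/523*e15 + 24*sqrt(3)/523*e23 - 12*sqrt(3)/523*e25 - 48*sqrt(3)/523*e34 - 483*sqrt(3)/1046*e35 - 4*sqrt(3)/523*e36 - 24*sqrt(3)/523*e45 + 2*sqrt(3)/523*e56


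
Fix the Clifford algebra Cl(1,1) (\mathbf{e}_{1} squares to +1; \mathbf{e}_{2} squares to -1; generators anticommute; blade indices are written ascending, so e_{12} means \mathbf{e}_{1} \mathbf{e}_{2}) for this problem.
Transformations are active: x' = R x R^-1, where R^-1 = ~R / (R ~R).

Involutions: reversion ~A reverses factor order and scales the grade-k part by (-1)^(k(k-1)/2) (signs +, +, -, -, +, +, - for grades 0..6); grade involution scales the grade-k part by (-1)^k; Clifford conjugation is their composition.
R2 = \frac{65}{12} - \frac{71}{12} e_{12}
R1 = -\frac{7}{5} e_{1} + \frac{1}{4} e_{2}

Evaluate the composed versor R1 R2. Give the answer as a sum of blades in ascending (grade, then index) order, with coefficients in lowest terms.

Distribute over the terms of R1 (each basis-blade product reordered to ascending indices, repeated generators contracted through their squares):
(-\frac{7}{5} e_{1}) R2 = -\frac{91}{12} e_{1} + \frac{497}{60} e_{2}
(\frac{1}{4} e_{2}) R2 = -\frac{71}{48} e_{1} + \frac{65}{48} e_{2}
Summing the partial products and collecting blades:
Answer: -\frac{145}{16} e_{1} + \frac{771}{80} e_{2}
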